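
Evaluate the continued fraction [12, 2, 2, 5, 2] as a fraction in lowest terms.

Using pₖ = aₖpₖ₋₁ + pₖ₋₂ and qₖ = aₖqₖ₋₁ + qₖ₋₂:
  k=0: a=12, p=12, q=1
  k=1: a=2, p=25, q=2
  k=2: a=2, p=62, q=5
  k=3: a=5, p=335, q=27
  k=4: a=2, p=732, q=59

732/59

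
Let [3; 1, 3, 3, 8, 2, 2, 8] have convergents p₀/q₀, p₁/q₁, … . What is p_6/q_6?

Using pₖ = aₖpₖ₋₁ + pₖ₋₂, qₖ = aₖqₖ₋₁ + qₖ₋₂ (with p₋₁=1, p₋₂=0, q₋₁=0, q₋₂=1):
  k=0: a=3, p=3, q=1
  k=1: a=1, p=4, q=1
  k=2: a=3, p=15, q=4
  k=3: a=3, p=49, q=13
  k=4: a=8, p=407, q=108
  k=5: a=2, p=863, q=229
  k=6: a=2, p=2133, q=566

2133/566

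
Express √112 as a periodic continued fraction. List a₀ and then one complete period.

a₀ = ⌊√112⌋ = 10.
With m₀=0, d₀=1 and mₖ₊₁ = dₖaₖ − mₖ, dₖ₊₁ = (n − mₖ₊₁²)/dₖ, aₖ₊₁ = ⌊(a₀+mₖ₊₁)/dₖ₊₁⌋:
  k=1: m=10, d=12, a=1
  k=2: m=2, d=9, a=1
  k=3: m=7, d=7, a=2
  k=4: m=7, d=9, a=1
  k=5: m=2, d=12, a=1
  k=6: m=10, d=1, a=20
d=1 and a=2a₀=20 at k=6, so the next step gives (m, d) = (10, 12) again — its k=1 value — and the period has length 6.

[10; 1, 1, 2, 1, 1, 20]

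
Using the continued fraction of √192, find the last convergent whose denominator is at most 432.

2702/195

√192 = [13; 1, 5, 1, 26, …] (period length 4).
Convergents:
  p_0/q_0 = 13/1
  p_1/q_1 = 14/1
  p_2/q_2 = 83/6
  p_3/q_3 = 97/7
  p_4/q_4 = 2605/188
  p_5/q_5 = 2702/195
  p_6/q_6 = 16115/1163
q_5 = 195 ≤ 432 < 1163 = q_6, so the answer is 2702/195.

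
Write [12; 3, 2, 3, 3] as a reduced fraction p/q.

Using pₖ = aₖpₖ₋₁ + pₖ₋₂ and qₖ = aₖqₖ₋₁ + qₖ₋₂:
  k=0: a=12, p=12, q=1
  k=1: a=3, p=37, q=3
  k=2: a=2, p=86, q=7
  k=3: a=3, p=295, q=24
  k=4: a=3, p=971, q=79

971/79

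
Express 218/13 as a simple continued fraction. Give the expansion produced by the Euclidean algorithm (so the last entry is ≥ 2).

218 = 16×13 + 10
13 = 1×10 + 3
10 = 3×3 + 1
3 = 3×1 + 0  (stop)
So 218/13 = [16; 1, 3, 3].

[16; 1, 3, 3]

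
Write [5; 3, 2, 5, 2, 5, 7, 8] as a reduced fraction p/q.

Using pₖ = aₖpₖ₋₁ + pₖ₋₂ and qₖ = aₖqₖ₋₁ + qₖ₋₂:
  k=0: a=5, p=5, q=1
  k=1: a=3, p=16, q=3
  k=2: a=2, p=37, q=7
  k=3: a=5, p=201, q=38
  k=4: a=2, p=439, q=83
  k=5: a=5, p=2396, q=453
  k=6: a=7, p=17211, q=3254
  k=7: a=8, p=140084, q=26485

140084/26485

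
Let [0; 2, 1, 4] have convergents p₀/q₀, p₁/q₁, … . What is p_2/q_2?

Using pₖ = aₖpₖ₋₁ + pₖ₋₂, qₖ = aₖqₖ₋₁ + qₖ₋₂ (with p₋₁=1, p₋₂=0, q₋₁=0, q₋₂=1):
  k=0: a=0, p=0, q=1
  k=1: a=2, p=1, q=2
  k=2: a=1, p=1, q=3

1/3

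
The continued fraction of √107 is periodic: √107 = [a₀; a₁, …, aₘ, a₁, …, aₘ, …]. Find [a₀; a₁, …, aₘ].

a₀ = ⌊√107⌋ = 10.
With m₀=0, d₀=1 and mₖ₊₁ = dₖaₖ − mₖ, dₖ₊₁ = (n − mₖ₊₁²)/dₖ, aₖ₊₁ = ⌊(a₀+mₖ₊₁)/dₖ₊₁⌋:
  k=1: m=10, d=7, a=2
  k=2: m=4, d=13, a=1
  k=3: m=9, d=2, a=9
  k=4: m=9, d=13, a=1
  k=5: m=4, d=7, a=2
  k=6: m=10, d=1, a=20
d=1 and a=2a₀=20 at k=6, so the next step gives (m, d) = (10, 7) again — its k=1 value — and the period has length 6.

[10; 2, 1, 9, 1, 2, 20]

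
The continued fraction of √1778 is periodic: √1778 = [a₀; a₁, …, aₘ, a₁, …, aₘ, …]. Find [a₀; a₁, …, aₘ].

a₀ = ⌊√1778⌋ = 42.
With m₀=0, d₀=1 and mₖ₊₁ = dₖaₖ − mₖ, dₖ₊₁ = (n − mₖ₊₁²)/dₖ, aₖ₊₁ = ⌊(a₀+mₖ₊₁)/dₖ₊₁⌋:
  k=1: m=42, d=14, a=6
  k=2: m=42, d=1, a=84
d=1 and a=2a₀=84 at k=2, so the next step gives (m, d) = (42, 14) again — its k=1 value — and the period has length 2.

[42; 6, 84]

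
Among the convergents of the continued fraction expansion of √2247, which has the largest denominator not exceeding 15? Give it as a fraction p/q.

√2247 = [47; 2, 2, 15, 2, 2, 94, …] (period length 6).
Convergents:
  p_0/q_0 = 47/1
  p_1/q_1 = 95/2
  p_2/q_2 = 237/5
  p_3/q_3 = 3650/77
q_2 = 5 ≤ 15 < 77 = q_3, so the answer is 237/5.

237/5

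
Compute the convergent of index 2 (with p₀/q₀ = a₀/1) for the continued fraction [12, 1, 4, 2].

Using pₖ = aₖpₖ₋₁ + pₖ₋₂, qₖ = aₖqₖ₋₁ + qₖ₋₂ (with p₋₁=1, p₋₂=0, q₋₁=0, q₋₂=1):
  k=0: a=12, p=12, q=1
  k=1: a=1, p=13, q=1
  k=2: a=4, p=64, q=5

64/5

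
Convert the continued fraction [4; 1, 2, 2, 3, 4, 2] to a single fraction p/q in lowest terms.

1083/230

Using pₖ = aₖpₖ₋₁ + pₖ₋₂ and qₖ = aₖqₖ₋₁ + qₖ₋₂:
  k=0: a=4, p=4, q=1
  k=1: a=1, p=5, q=1
  k=2: a=2, p=14, q=3
  k=3: a=2, p=33, q=7
  k=4: a=3, p=113, q=24
  k=5: a=4, p=485, q=103
  k=6: a=2, p=1083, q=230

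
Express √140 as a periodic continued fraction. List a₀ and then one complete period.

a₀ = ⌊√140⌋ = 11.
With m₀=0, d₀=1 and mₖ₊₁ = dₖaₖ − mₖ, dₖ₊₁ = (n − mₖ₊₁²)/dₖ, aₖ₊₁ = ⌊(a₀+mₖ₊₁)/dₖ₊₁⌋:
  k=1: m=11, d=19, a=1
  k=2: m=8, d=4, a=4
  k=3: m=8, d=19, a=1
  k=4: m=11, d=1, a=22
d=1 and a=2a₀=22 at k=4, so the next step gives (m, d) = (11, 19) again — its k=1 value — and the period has length 4.

[11; 1, 4, 1, 22]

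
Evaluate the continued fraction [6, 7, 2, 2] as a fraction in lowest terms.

227/37

Using pₖ = aₖpₖ₋₁ + pₖ₋₂ and qₖ = aₖqₖ₋₁ + qₖ₋₂:
  k=0: a=6, p=6, q=1
  k=1: a=7, p=43, q=7
  k=2: a=2, p=92, q=15
  k=3: a=2, p=227, q=37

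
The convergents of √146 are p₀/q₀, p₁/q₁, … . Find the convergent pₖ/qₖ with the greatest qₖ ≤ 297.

√146 = [12; 12, 24, …] (period length 2).
Convergents:
  p_0/q_0 = 12/1
  p_1/q_1 = 145/12
  p_2/q_2 = 3492/289
  p_3/q_3 = 42049/3480
q_2 = 289 ≤ 297 < 3480 = q_3, so the answer is 3492/289.

3492/289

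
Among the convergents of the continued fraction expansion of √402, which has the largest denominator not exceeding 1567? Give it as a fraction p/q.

√402 = [20; 20, 40, …] (period length 2).
Convergents:
  p_0/q_0 = 20/1
  p_1/q_1 = 401/20
  p_2/q_2 = 16060/801
  p_3/q_3 = 321601/16040
q_2 = 801 ≤ 1567 < 16040 = q_3, so the answer is 16060/801.

16060/801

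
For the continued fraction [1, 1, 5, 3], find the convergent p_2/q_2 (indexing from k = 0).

Using pₖ = aₖpₖ₋₁ + pₖ₋₂, qₖ = aₖqₖ₋₁ + qₖ₋₂ (with p₋₁=1, p₋₂=0, q₋₁=0, q₋₂=1):
  k=0: a=1, p=1, q=1
  k=1: a=1, p=2, q=1
  k=2: a=5, p=11, q=6

11/6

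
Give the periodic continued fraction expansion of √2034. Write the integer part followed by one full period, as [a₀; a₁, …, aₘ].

[45; 10, 90]

a₀ = ⌊√2034⌋ = 45.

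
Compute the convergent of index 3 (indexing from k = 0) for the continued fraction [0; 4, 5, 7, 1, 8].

36/151

Using pₖ = aₖpₖ₋₁ + pₖ₋₂, qₖ = aₖqₖ₋₁ + qₖ₋₂ (with p₋₁=1, p₋₂=0, q₋₁=0, q₋₂=1):
  k=0: a=0, p=0, q=1
  k=1: a=4, p=1, q=4
  k=2: a=5, p=5, q=21
  k=3: a=7, p=36, q=151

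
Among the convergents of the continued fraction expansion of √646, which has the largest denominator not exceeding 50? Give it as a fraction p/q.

305/12

√646 = [25; 2, 2, 2, 50, …] (period length 4).
Convergents:
  p_0/q_0 = 25/1
  p_1/q_1 = 51/2
  p_2/q_2 = 127/5
  p_3/q_3 = 305/12
  p_4/q_4 = 15377/605
q_3 = 12 ≤ 50 < 605 = q_4, so the answer is 305/12.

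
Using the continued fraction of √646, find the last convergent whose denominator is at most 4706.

√646 = [25; 2, 2, 2, 50, …] (period length 4).
Convergents:
  p_0/q_0 = 25/1
  p_1/q_1 = 51/2
  p_2/q_2 = 127/5
  p_3/q_3 = 305/12
  p_4/q_4 = 15377/605
  p_5/q_5 = 31059/1222
  p_6/q_6 = 77495/3049
  p_7/q_7 = 186049/7320
q_6 = 3049 ≤ 4706 < 7320 = q_7, so the answer is 77495/3049.

77495/3049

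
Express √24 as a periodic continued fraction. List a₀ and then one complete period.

a₀ = ⌊√24⌋ = 4.
With m₀=0, d₀=1 and mₖ₊₁ = dₖaₖ − mₖ, dₖ₊₁ = (n − mₖ₊₁²)/dₖ, aₖ₊₁ = ⌊(a₀+mₖ₊₁)/dₖ₊₁⌋:
  k=1: m=4, d=8, a=1
  k=2: m=4, d=1, a=8
d=1 and a=2a₀=8 at k=2, so the next step gives (m, d) = (4, 8) again — its k=1 value — and the period has length 2.

[4; 1, 8]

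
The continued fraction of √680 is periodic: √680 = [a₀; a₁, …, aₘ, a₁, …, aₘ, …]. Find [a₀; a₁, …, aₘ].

[26; 13, 52]

a₀ = ⌊√680⌋ = 26.
With m₀=0, d₀=1 and mₖ₊₁ = dₖaₖ − mₖ, dₖ₊₁ = (n − mₖ₊₁²)/dₖ, aₖ₊₁ = ⌊(a₀+mₖ₊₁)/dₖ₊₁⌋:
  k=1: m=26, d=4, a=13
  k=2: m=26, d=1, a=52
d=1 and a=2a₀=52 at k=2, so the next step gives (m, d) = (26, 4) again — its k=1 value — and the period has length 2.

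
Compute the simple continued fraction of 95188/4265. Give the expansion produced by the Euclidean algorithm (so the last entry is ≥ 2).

[22; 3, 7, 9, 10, 2]

95188 = 22*4265 + 1358
4265 = 3*1358 + 191
1358 = 7*191 + 21
191 = 9*21 + 2
21 = 10*2 + 1
2 = 2*1 + 0  (stop)
So 95188/4265 = [22; 3, 7, 9, 10, 2].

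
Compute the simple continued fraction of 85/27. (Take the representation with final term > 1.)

85 = 3·27 + 4
27 = 6·4 + 3
4 = 1·3 + 1
3 = 3·1 + 0  (stop)
So 85/27 = [3; 6, 1, 3].

[3; 6, 1, 3]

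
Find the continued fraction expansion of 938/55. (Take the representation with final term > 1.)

938 = 17·55 + 3
55 = 18·3 + 1
3 = 3·1 + 0  (stop)
So 938/55 = [17; 18, 3].

[17; 18, 3]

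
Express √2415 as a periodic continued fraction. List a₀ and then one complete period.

a₀ = ⌊√2415⌋ = 49.
With m₀=0, d₀=1 and mₖ₊₁ = dₖaₖ − mₖ, dₖ₊₁ = (n − mₖ₊₁²)/dₖ, aₖ₊₁ = ⌊(a₀+mₖ₊₁)/dₖ₊₁⌋:
  k=1: m=49, d=14, a=7
  k=2: m=49, d=1, a=98
d=1 and a=2a₀=98 at k=2, so the next step gives (m, d) = (49, 14) again — its k=1 value — and the period has length 2.

[49; 7, 98]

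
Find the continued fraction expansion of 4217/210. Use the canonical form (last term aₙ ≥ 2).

4217 = 20*210 + 17
210 = 12*17 + 6
17 = 2*6 + 5
6 = 1*5 + 1
5 = 5*1 + 0  (stop)
So 4217/210 = [20; 12, 2, 1, 5].

[20; 12, 2, 1, 5]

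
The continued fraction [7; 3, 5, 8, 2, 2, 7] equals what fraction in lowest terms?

37201/5087

Using pₖ = aₖpₖ₋₁ + pₖ₋₂ and qₖ = aₖqₖ₋₁ + qₖ₋₂:
  k=0: a=7, p=7, q=1
  k=1: a=3, p=22, q=3
  k=2: a=5, p=117, q=16
  k=3: a=8, p=958, q=131
  k=4: a=2, p=2033, q=278
  k=5: a=2, p=5024, q=687
  k=6: a=7, p=37201, q=5087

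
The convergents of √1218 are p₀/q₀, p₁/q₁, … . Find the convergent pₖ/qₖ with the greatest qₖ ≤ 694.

√1218 = [34; 1, 8, 1, 68, …] (period length 4).
Convergents:
  p_0/q_0 = 34/1
  p_1/q_1 = 35/1
  p_2/q_2 = 314/9
  p_3/q_3 = 349/10
  p_4/q_4 = 24046/689
  p_5/q_5 = 24395/699
q_4 = 689 ≤ 694 < 699 = q_5, so the answer is 24046/689.

24046/689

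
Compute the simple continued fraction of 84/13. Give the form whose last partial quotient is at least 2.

84 = 6·13 + 6
13 = 2·6 + 1
6 = 6·1 + 0  (stop)
So 84/13 = [6; 2, 6].

[6; 2, 6]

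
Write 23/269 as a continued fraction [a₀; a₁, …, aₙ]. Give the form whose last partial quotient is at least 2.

23 = 0×269 + 23
269 = 11×23 + 16
23 = 1×16 + 7
16 = 2×7 + 2
7 = 3×2 + 1
2 = 2×1 + 0  (stop)
So 23/269 = [0; 11, 1, 2, 3, 2].

[0; 11, 1, 2, 3, 2]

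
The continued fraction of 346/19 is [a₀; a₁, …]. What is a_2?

346 = 18·19 + 4   →  a_0 = 18
19 = 4·4 + 3   →  a_1 = 4
4 = 1·3 + 1   →  a_2 = 1

1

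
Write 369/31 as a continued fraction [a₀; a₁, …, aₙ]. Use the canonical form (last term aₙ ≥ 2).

369 = 11·31 + 28
31 = 1·28 + 3
28 = 9·3 + 1
3 = 3·1 + 0  (stop)
So 369/31 = [11; 1, 9, 3].

[11; 1, 9, 3]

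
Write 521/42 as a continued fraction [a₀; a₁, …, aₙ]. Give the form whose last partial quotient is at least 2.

521 = 12×42 + 17
42 = 2×17 + 8
17 = 2×8 + 1
8 = 8×1 + 0  (stop)
So 521/42 = [12; 2, 2, 8].

[12; 2, 2, 8]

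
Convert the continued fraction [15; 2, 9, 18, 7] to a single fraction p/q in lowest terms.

37555/2427

Using pₖ = aₖpₖ₋₁ + pₖ₋₂ and qₖ = aₖqₖ₋₁ + qₖ₋₂:
  k=0: a=15, p=15, q=1
  k=1: a=2, p=31, q=2
  k=2: a=9, p=294, q=19
  k=3: a=18, p=5323, q=344
  k=4: a=7, p=37555, q=2427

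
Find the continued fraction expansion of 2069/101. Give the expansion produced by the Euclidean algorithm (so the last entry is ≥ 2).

[20; 2, 16, 3]

2069 = 20×101 + 49
101 = 2×49 + 3
49 = 16×3 + 1
3 = 3×1 + 0  (stop)
So 2069/101 = [20; 2, 16, 3].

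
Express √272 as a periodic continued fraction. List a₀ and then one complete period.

[16; 2, 32]

a₀ = ⌊√272⌋ = 16.
With m₀=0, d₀=1 and mₖ₊₁ = dₖaₖ − mₖ, dₖ₊₁ = (n − mₖ₊₁²)/dₖ, aₖ₊₁ = ⌊(a₀+mₖ₊₁)/dₖ₊₁⌋:
  k=1: m=16, d=16, a=2
  k=2: m=16, d=1, a=32
d=1 and a=2a₀=32 at k=2, so the next step gives (m, d) = (16, 16) again — its k=1 value — and the period has length 2.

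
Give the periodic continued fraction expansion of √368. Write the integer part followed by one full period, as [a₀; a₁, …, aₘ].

[19; 5, 2, 5, 38]

a₀ = ⌊√368⌋ = 19.
With m₀=0, d₀=1 and mₖ₊₁ = dₖaₖ − mₖ, dₖ₊₁ = (n − mₖ₊₁²)/dₖ, aₖ₊₁ = ⌊(a₀+mₖ₊₁)/dₖ₊₁⌋:
  k=1: m=19, d=7, a=5
  k=2: m=16, d=16, a=2
  k=3: m=16, d=7, a=5
  k=4: m=19, d=1, a=38
d=1 and a=2a₀=38 at k=4, so the next step gives (m, d) = (19, 7) again — its k=1 value — and the period has length 4.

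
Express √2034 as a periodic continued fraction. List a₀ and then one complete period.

[45; 10, 90]

a₀ = ⌊√2034⌋ = 45.
With m₀=0, d₀=1 and mₖ₊₁ = dₖaₖ − mₖ, dₖ₊₁ = (n − mₖ₊₁²)/dₖ, aₖ₊₁ = ⌊(a₀+mₖ₊₁)/dₖ₊₁⌋:
  k=1: m=45, d=9, a=10
  k=2: m=45, d=1, a=90
d=1 and a=2a₀=90 at k=2, so the next step gives (m, d) = (45, 9) again — its k=1 value — and the period has length 2.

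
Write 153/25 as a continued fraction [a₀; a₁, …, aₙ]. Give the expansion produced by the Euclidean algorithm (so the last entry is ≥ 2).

153 = 6×25 + 3
25 = 8×3 + 1
3 = 3×1 + 0  (stop)
So 153/25 = [6; 8, 3].

[6; 8, 3]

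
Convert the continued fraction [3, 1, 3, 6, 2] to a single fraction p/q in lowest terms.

Using pₖ = aₖpₖ₋₁ + pₖ₋₂ and qₖ = aₖqₖ₋₁ + qₖ₋₂:
  k=0: a=3, p=3, q=1
  k=1: a=1, p=4, q=1
  k=2: a=3, p=15, q=4
  k=3: a=6, p=94, q=25
  k=4: a=2, p=203, q=54

203/54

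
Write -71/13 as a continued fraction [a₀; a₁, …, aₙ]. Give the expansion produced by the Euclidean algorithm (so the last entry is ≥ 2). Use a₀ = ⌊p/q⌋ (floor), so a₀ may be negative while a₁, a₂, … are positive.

-71 = -6×13 + 7
13 = 1×7 + 6
7 = 1×6 + 1
6 = 6×1 + 0  (stop)
So -71/13 = [-6; 1, 1, 6].

[-6; 1, 1, 6]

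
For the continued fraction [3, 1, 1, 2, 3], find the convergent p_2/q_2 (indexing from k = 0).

7/2

Using pₖ = aₖpₖ₋₁ + pₖ₋₂, qₖ = aₖqₖ₋₁ + qₖ₋₂ (with p₋₁=1, p₋₂=0, q₋₁=0, q₋₂=1):
  k=0: a=3, p=3, q=1
  k=1: a=1, p=4, q=1
  k=2: a=1, p=7, q=2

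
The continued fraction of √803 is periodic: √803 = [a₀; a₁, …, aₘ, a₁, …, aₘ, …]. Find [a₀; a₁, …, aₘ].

[28; 2, 1, 27, 1, 2, 56]

a₀ = ⌊√803⌋ = 28.
With m₀=0, d₀=1 and mₖ₊₁ = dₖaₖ − mₖ, dₖ₊₁ = (n − mₖ₊₁²)/dₖ, aₖ₊₁ = ⌊(a₀+mₖ₊₁)/dₖ₊₁⌋:
  k=1: m=28, d=19, a=2
  k=2: m=10, d=37, a=1
  k=3: m=27, d=2, a=27
  k=4: m=27, d=37, a=1
  k=5: m=10, d=19, a=2
  k=6: m=28, d=1, a=56
d=1 and a=2a₀=56 at k=6, so the next step gives (m, d) = (28, 19) again — its k=1 value — and the period has length 6.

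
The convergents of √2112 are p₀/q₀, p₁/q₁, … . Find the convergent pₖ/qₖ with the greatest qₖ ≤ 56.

1057/23

√2112 = [45; 1, 21, 1, 90, …] (period length 4).
Convergents:
  p_0/q_0 = 45/1
  p_1/q_1 = 46/1
  p_2/q_2 = 1011/22
  p_3/q_3 = 1057/23
  p_4/q_4 = 96141/2092
q_3 = 23 ≤ 56 < 2092 = q_4, so the answer is 1057/23.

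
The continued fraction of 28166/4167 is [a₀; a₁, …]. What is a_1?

28166 = 6·4167 + 3164   →  a_0 = 6
4167 = 1·3164 + 1003   →  a_1 = 1

1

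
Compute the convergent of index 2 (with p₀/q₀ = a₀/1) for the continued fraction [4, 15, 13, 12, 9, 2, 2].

Using pₖ = aₖpₖ₋₁ + pₖ₋₂, qₖ = aₖqₖ₋₁ + qₖ₋₂ (with p₋₁=1, p₋₂=0, q₋₁=0, q₋₂=1):
  k=0: a=4, p=4, q=1
  k=1: a=15, p=61, q=15
  k=2: a=13, p=797, q=196

797/196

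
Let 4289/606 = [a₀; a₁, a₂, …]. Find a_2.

4289 = 7·606 + 47   →  a_0 = 7
606 = 12·47 + 42   →  a_1 = 12
47 = 1·42 + 5   →  a_2 = 1

1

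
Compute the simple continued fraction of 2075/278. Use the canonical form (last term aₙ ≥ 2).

2075 = 7×278 + 129
278 = 2×129 + 20
129 = 6×20 + 9
20 = 2×9 + 2
9 = 4×2 + 1
2 = 2×1 + 0  (stop)
So 2075/278 = [7; 2, 6, 2, 4, 2].

[7; 2, 6, 2, 4, 2]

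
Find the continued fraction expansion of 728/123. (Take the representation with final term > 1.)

728 = 5×123 + 113
123 = 1×113 + 10
113 = 11×10 + 3
10 = 3×3 + 1
3 = 3×1 + 0  (stop)
So 728/123 = [5; 1, 11, 3, 3].

[5; 1, 11, 3, 3]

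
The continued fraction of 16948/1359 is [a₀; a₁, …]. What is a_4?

16948 = 12·1359 + 640   →  a_0 = 12
1359 = 2·640 + 79   →  a_1 = 2
640 = 8·79 + 8   →  a_2 = 8
79 = 9·8 + 7   →  a_3 = 9
8 = 1·7 + 1   →  a_4 = 1

1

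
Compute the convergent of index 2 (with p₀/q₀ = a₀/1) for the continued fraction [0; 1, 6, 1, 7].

6/7

Using pₖ = aₖpₖ₋₁ + pₖ₋₂, qₖ = aₖqₖ₋₁ + qₖ₋₂ (with p₋₁=1, p₋₂=0, q₋₁=0, q₋₂=1):
  k=0: a=0, p=0, q=1
  k=1: a=1, p=1, q=1
  k=2: a=6, p=6, q=7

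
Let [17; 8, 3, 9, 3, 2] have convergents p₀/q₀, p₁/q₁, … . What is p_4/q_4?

12395/724

Using pₖ = aₖpₖ₋₁ + pₖ₋₂, qₖ = aₖqₖ₋₁ + qₖ₋₂ (with p₋₁=1, p₋₂=0, q₋₁=0, q₋₂=1):
  k=0: a=17, p=17, q=1
  k=1: a=8, p=137, q=8
  k=2: a=3, p=428, q=25
  k=3: a=9, p=3989, q=233
  k=4: a=3, p=12395, q=724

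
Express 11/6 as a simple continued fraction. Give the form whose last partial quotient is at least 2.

11 = 1·6 + 5
6 = 1·5 + 1
5 = 5·1 + 0  (stop)
So 11/6 = [1; 1, 5].

[1; 1, 5]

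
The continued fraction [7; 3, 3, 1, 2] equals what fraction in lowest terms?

263/36

Fold from the inside: start with 2/1.
  1 + 1/2 = 3/2
  3 + 2/3 = 11/3
  3 + 3/11 = 36/11
  7 + 11/36 = 263/36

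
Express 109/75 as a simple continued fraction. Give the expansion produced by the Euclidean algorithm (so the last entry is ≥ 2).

109 = 1×75 + 34
75 = 2×34 + 7
34 = 4×7 + 6
7 = 1×6 + 1
6 = 6×1 + 0  (stop)
So 109/75 = [1; 2, 4, 1, 6].

[1; 2, 4, 1, 6]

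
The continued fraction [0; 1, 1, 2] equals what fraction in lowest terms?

3/5

Using pₖ = aₖpₖ₋₁ + pₖ₋₂ and qₖ = aₖqₖ₋₁ + qₖ₋₂:
  k=0: a=0, p=0, q=1
  k=1: a=1, p=1, q=1
  k=2: a=1, p=1, q=2
  k=3: a=2, p=3, q=5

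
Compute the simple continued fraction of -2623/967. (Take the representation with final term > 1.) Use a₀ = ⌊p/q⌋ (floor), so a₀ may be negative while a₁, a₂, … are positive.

[-3; 3, 2, 11, 12]

-2623 = -3×967 + 278
967 = 3×278 + 133
278 = 2×133 + 12
133 = 11×12 + 1
12 = 12×1 + 0  (stop)
So -2623/967 = [-3; 3, 2, 11, 12].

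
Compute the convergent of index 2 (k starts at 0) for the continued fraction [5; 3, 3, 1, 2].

Using pₖ = aₖpₖ₋₁ + pₖ₋₂, qₖ = aₖqₖ₋₁ + qₖ₋₂ (with p₋₁=1, p₋₂=0, q₋₁=0, q₋₂=1):
  k=0: a=5, p=5, q=1
  k=1: a=3, p=16, q=3
  k=2: a=3, p=53, q=10

53/10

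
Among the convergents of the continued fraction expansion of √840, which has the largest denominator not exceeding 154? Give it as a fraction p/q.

1681/58

√840 = [28; 1, 56, …] (period length 2).
Convergents:
  p_0/q_0 = 28/1
  p_1/q_1 = 29/1
  p_2/q_2 = 1652/57
  p_3/q_3 = 1681/58
  p_4/q_4 = 95788/3305
q_3 = 58 ≤ 154 < 3305 = q_4, so the answer is 1681/58.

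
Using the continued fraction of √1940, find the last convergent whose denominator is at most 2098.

√1940 = [44; 22, 88, …] (period length 2).
Convergents:
  p_0/q_0 = 44/1
  p_1/q_1 = 969/22
  p_2/q_2 = 85316/1937
  p_3/q_3 = 1877921/42636
q_2 = 1937 ≤ 2098 < 42636 = q_3, so the answer is 85316/1937.

85316/1937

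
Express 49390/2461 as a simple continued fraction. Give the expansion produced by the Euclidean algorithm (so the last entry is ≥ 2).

[20; 14, 2, 10, 8]

49390 = 20×2461 + 170
2461 = 14×170 + 81
170 = 2×81 + 8
81 = 10×8 + 1
8 = 8×1 + 0  (stop)
So 49390/2461 = [20; 14, 2, 10, 8].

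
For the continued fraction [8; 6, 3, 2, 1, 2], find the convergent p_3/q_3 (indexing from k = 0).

Using pₖ = aₖpₖ₋₁ + pₖ₋₂, qₖ = aₖqₖ₋₁ + qₖ₋₂ (with p₋₁=1, p₋₂=0, q₋₁=0, q₋₂=1):
  k=0: a=8, p=8, q=1
  k=1: a=6, p=49, q=6
  k=2: a=3, p=155, q=19
  k=3: a=2, p=359, q=44

359/44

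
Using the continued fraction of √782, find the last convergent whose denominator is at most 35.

√782 = [27; 1, 26, 1, 54, …] (period length 4).
Convergents:
  p_0/q_0 = 27/1
  p_1/q_1 = 28/1
  p_2/q_2 = 755/27
  p_3/q_3 = 783/28
  p_4/q_4 = 43037/1539
q_3 = 28 ≤ 35 < 1539 = q_4, so the answer is 783/28.

783/28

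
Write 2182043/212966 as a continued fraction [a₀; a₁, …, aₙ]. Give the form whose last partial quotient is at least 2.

[10; 4, 15, 3, 1, 14, 19, 3]

2182043 = 10*212966 + 52383
212966 = 4*52383 + 3434
52383 = 15*3434 + 873
3434 = 3*873 + 815
873 = 1*815 + 58
815 = 14*58 + 3
58 = 19*3 + 1
3 = 3*1 + 0  (stop)
So 2182043/212966 = [10; 4, 15, 3, 1, 14, 19, 3].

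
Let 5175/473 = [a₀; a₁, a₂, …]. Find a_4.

8

5175 = 10·473 + 445   →  a_0 = 10
473 = 1·445 + 28   →  a_1 = 1
445 = 15·28 + 25   →  a_2 = 15
28 = 1·25 + 3   →  a_3 = 1
25 = 8·3 + 1   →  a_4 = 8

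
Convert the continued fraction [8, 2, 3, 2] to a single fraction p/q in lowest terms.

135/16

Using pₖ = aₖpₖ₋₁ + pₖ₋₂ and qₖ = aₖqₖ₋₁ + qₖ₋₂:
  k=0: a=8, p=8, q=1
  k=1: a=2, p=17, q=2
  k=2: a=3, p=59, q=7
  k=3: a=2, p=135, q=16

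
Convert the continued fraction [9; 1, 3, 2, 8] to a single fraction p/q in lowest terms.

Using pₖ = aₖpₖ₋₁ + pₖ₋₂ and qₖ = aₖqₖ₋₁ + qₖ₋₂:
  k=0: a=9, p=9, q=1
  k=1: a=1, p=10, q=1
  k=2: a=3, p=39, q=4
  k=3: a=2, p=88, q=9
  k=4: a=8, p=743, q=76

743/76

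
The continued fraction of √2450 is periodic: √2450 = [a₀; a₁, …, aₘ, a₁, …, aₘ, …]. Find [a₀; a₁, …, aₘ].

a₀ = ⌊√2450⌋ = 49.
With m₀=0, d₀=1 and mₖ₊₁ = dₖaₖ − mₖ, dₖ₊₁ = (n − mₖ₊₁²)/dₖ, aₖ₊₁ = ⌊(a₀+mₖ₊₁)/dₖ₊₁⌋:
  k=1: m=49, d=49, a=2
  k=2: m=49, d=1, a=98
d=1 and a=2a₀=98 at k=2, so the next step gives (m, d) = (49, 49) again — its k=1 value — and the period has length 2.

[49; 2, 98]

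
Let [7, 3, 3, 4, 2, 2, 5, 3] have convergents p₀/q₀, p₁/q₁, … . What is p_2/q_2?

Using pₖ = aₖpₖ₋₁ + pₖ₋₂, qₖ = aₖqₖ₋₁ + qₖ₋₂ (with p₋₁=1, p₋₂=0, q₋₁=0, q₋₂=1):
  k=0: a=7, p=7, q=1
  k=1: a=3, p=22, q=3
  k=2: a=3, p=73, q=10

73/10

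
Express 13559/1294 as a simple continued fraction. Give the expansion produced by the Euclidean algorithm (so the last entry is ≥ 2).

[10; 2, 11, 18, 1, 2]

13559 = 10·1294 + 619
1294 = 2·619 + 56
619 = 11·56 + 3
56 = 18·3 + 2
3 = 1·2 + 1
2 = 2·1 + 0  (stop)
So 13559/1294 = [10; 2, 11, 18, 1, 2].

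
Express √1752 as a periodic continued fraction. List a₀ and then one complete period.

a₀ = ⌊√1752⌋ = 41.
With m₀=0, d₀=1 and mₖ₊₁ = dₖaₖ − mₖ, dₖ₊₁ = (n − mₖ₊₁²)/dₖ, aₖ₊₁ = ⌊(a₀+mₖ₊₁)/dₖ₊₁⌋:
  k=1: m=41, d=71, a=1
  k=2: m=30, d=12, a=5
  k=3: m=30, d=71, a=1
  k=4: m=41, d=1, a=82
d=1 and a=2a₀=82 at k=4, so the next step gives (m, d) = (41, 71) again — its k=1 value — and the period has length 4.

[41; 1, 5, 1, 82]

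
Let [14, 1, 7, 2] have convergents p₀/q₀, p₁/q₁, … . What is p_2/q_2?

Using pₖ = aₖpₖ₋₁ + pₖ₋₂, qₖ = aₖqₖ₋₁ + qₖ₋₂ (with p₋₁=1, p₋₂=0, q₋₁=0, q₋₂=1):
  k=0: a=14, p=14, q=1
  k=1: a=1, p=15, q=1
  k=2: a=7, p=119, q=8

119/8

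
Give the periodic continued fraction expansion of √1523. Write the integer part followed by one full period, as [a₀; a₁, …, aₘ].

a₀ = ⌊√1523⌋ = 39.
With m₀=0, d₀=1 and mₖ₊₁ = dₖaₖ − mₖ, dₖ₊₁ = (n − mₖ₊₁²)/dₖ, aₖ₊₁ = ⌊(a₀+mₖ₊₁)/dₖ₊₁⌋:
  k=1: m=39, d=2, a=39
  k=2: m=39, d=1, a=78
d=1 and a=2a₀=78 at k=2, so the next step gives (m, d) = (39, 2) again — its k=1 value — and the period has length 2.

[39; 39, 78]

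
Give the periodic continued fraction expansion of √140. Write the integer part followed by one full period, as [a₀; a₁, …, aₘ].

a₀ = ⌊√140⌋ = 11.
With m₀=0, d₀=1 and mₖ₊₁ = dₖaₖ − mₖ, dₖ₊₁ = (n − mₖ₊₁²)/dₖ, aₖ₊₁ = ⌊(a₀+mₖ₊₁)/dₖ₊₁⌋:
  k=1: m=11, d=19, a=1
  k=2: m=8, d=4, a=4
  k=3: m=8, d=19, a=1
  k=4: m=11, d=1, a=22
d=1 and a=2a₀=22 at k=4, so the next step gives (m, d) = (11, 19) again — its k=1 value — and the period has length 4.

[11; 1, 4, 1, 22]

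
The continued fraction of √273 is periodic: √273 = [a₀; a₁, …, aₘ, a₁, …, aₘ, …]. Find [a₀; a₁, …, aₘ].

a₀ = ⌊√273⌋ = 16.
With m₀=0, d₀=1 and mₖ₊₁ = dₖaₖ − mₖ, dₖ₊₁ = (n − mₖ₊₁²)/dₖ, aₖ₊₁ = ⌊(a₀+mₖ₊₁)/dₖ₊₁⌋:
  k=1: m=16, d=17, a=1
  k=2: m=1, d=16, a=1
  k=3: m=15, d=3, a=10
  k=4: m=15, d=16, a=1
  k=5: m=1, d=17, a=1
  k=6: m=16, d=1, a=32
d=1 and a=2a₀=32 at k=6, so the next step gives (m, d) = (16, 17) again — its k=1 value — and the period has length 6.

[16; 1, 1, 10, 1, 1, 32]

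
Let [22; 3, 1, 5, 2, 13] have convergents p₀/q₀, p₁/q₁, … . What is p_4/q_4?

Using pₖ = aₖpₖ₋₁ + pₖ₋₂, qₖ = aₖqₖ₋₁ + qₖ₋₂ (with p₋₁=1, p₋₂=0, q₋₁=0, q₋₂=1):
  k=0: a=22, p=22, q=1
  k=1: a=3, p=67, q=3
  k=2: a=1, p=89, q=4
  k=3: a=5, p=512, q=23
  k=4: a=2, p=1113, q=50

1113/50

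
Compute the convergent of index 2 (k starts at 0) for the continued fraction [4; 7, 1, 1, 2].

33/8

Using pₖ = aₖpₖ₋₁ + pₖ₋₂, qₖ = aₖqₖ₋₁ + qₖ₋₂ (with p₋₁=1, p₋₂=0, q₋₁=0, q₋₂=1):
  k=0: a=4, p=4, q=1
  k=1: a=7, p=29, q=7
  k=2: a=1, p=33, q=8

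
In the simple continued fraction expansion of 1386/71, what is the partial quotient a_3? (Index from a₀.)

1386 = 19·71 + 37   →  a_0 = 19
71 = 1·37 + 34   →  a_1 = 1
37 = 1·34 + 3   →  a_2 = 1
34 = 11·3 + 1   →  a_3 = 11

11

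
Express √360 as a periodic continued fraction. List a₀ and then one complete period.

a₀ = ⌊√360⌋ = 18.

[18; 1, 36]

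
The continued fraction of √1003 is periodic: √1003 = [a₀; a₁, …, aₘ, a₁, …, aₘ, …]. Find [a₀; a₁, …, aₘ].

a₀ = ⌊√1003⌋ = 31.
With m₀=0, d₀=1 and mₖ₊₁ = dₖaₖ − mₖ, dₖ₊₁ = (n − mₖ₊₁²)/dₖ, aₖ₊₁ = ⌊(a₀+mₖ₊₁)/dₖ₊₁⌋:
  k=1: m=31, d=42, a=1
  k=2: m=11, d=21, a=2
  k=3: m=31, d=2, a=31
  k=4: m=31, d=21, a=2
  k=5: m=11, d=42, a=1
  k=6: m=31, d=1, a=62
d=1 and a=2a₀=62 at k=6, so the next step gives (m, d) = (31, 42) again — its k=1 value — and the period has length 6.

[31; 1, 2, 31, 2, 1, 62]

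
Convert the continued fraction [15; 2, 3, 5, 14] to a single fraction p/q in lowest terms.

8102/525

Fold from the inside: start with 14/1.
  5 + 1/14 = 71/14
  3 + 14/71 = 227/71
  2 + 71/227 = 525/227
  15 + 227/525 = 8102/525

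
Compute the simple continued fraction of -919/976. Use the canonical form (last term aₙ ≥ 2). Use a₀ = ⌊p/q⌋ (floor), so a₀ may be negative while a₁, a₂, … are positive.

[-1; 17, 8, 7]

-919 = -1*976 + 57
976 = 17*57 + 7
57 = 8*7 + 1
7 = 7*1 + 0  (stop)
So -919/976 = [-1; 17, 8, 7].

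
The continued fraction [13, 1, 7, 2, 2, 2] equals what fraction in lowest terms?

1402/101

Fold from the inside: start with 2/1.
  2 + 1/2 = 5/2
  2 + 2/5 = 12/5
  7 + 5/12 = 89/12
  1 + 12/89 = 101/89
  13 + 89/101 = 1402/101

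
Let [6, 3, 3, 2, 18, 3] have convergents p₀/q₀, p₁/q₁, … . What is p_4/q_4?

Using pₖ = aₖpₖ₋₁ + pₖ₋₂, qₖ = aₖqₖ₋₁ + qₖ₋₂ (with p₋₁=1, p₋₂=0, q₋₁=0, q₋₂=1):
  k=0: a=6, p=6, q=1
  k=1: a=3, p=19, q=3
  k=2: a=3, p=63, q=10
  k=3: a=2, p=145, q=23
  k=4: a=18, p=2673, q=424

2673/424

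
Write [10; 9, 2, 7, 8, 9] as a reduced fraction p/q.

Using pₖ = aₖpₖ₋₁ + pₖ₋₂ and qₖ = aₖqₖ₋₁ + qₖ₋₂:
  k=0: a=10, p=10, q=1
  k=1: a=9, p=91, q=9
  k=2: a=2, p=192, q=19
  k=3: a=7, p=1435, q=142
  k=4: a=8, p=11672, q=1155
  k=5: a=9, p=106483, q=10537

106483/10537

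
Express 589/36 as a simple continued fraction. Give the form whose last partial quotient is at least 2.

[16; 2, 1, 3, 3]

589 = 16*36 + 13
36 = 2*13 + 10
13 = 1*10 + 3
10 = 3*3 + 1
3 = 3*1 + 0  (stop)
So 589/36 = [16; 2, 1, 3, 3].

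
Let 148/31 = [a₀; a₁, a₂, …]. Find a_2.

148 = 4·31 + 24   →  a_0 = 4
31 = 1·24 + 7   →  a_1 = 1
24 = 3·7 + 3   →  a_2 = 3

3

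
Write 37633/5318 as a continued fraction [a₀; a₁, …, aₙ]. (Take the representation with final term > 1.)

[7; 13, 15, 13, 2]

37633 = 7·5318 + 407
5318 = 13·407 + 27
407 = 15·27 + 2
27 = 13·2 + 1
2 = 2·1 + 0  (stop)
So 37633/5318 = [7; 13, 15, 13, 2].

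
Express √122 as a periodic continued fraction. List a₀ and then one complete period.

[11; 22]

a₀ = ⌊√122⌋ = 11.
With m₀=0, d₀=1 and mₖ₊₁ = dₖaₖ − mₖ, dₖ₊₁ = (n − mₖ₊₁²)/dₖ, aₖ₊₁ = ⌊(a₀+mₖ₊₁)/dₖ₊₁⌋:
  k=1: m=11, d=1, a=22
d=1 and a=2a₀=22 at k=1, so the next step gives (m, d) = (11, 1) again — its k=1 value — and the period has length 1.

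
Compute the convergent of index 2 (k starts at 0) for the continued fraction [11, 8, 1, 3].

100/9

Using pₖ = aₖpₖ₋₁ + pₖ₋₂, qₖ = aₖqₖ₋₁ + qₖ₋₂ (with p₋₁=1, p₋₂=0, q₋₁=0, q₋₂=1):
  k=0: a=11, p=11, q=1
  k=1: a=8, p=89, q=8
  k=2: a=1, p=100, q=9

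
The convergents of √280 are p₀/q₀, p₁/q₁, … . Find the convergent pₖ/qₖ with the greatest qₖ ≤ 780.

√280 = [16; 1, 2, 1, 2, 1, 32, …] (period length 6).
Convergents:
  p_0/q_0 = 16/1
  p_1/q_1 = 17/1
  p_2/q_2 = 50/3
  p_3/q_3 = 67/4
  p_4/q_4 = 184/11
  p_5/q_5 = 251/15
  p_6/q_6 = 8216/491
  p_7/q_7 = 8467/506
  p_8/q_8 = 25150/1503
q_7 = 506 ≤ 780 < 1503 = q_8, so the answer is 8467/506.

8467/506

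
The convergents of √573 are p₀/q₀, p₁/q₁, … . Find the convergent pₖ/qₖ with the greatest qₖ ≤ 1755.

18360/767

√573 = [23; 1, 14, 1, 46, …] (period length 4).
Convergents:
  p_0/q_0 = 23/1
  p_1/q_1 = 24/1
  p_2/q_2 = 359/15
  p_3/q_3 = 383/16
  p_4/q_4 = 17977/751
  p_5/q_5 = 18360/767
  p_6/q_6 = 275017/11489
q_5 = 767 ≤ 1755 < 11489 = q_6, so the answer is 18360/767.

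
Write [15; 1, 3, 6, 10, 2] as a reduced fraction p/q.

8400/533

Using pₖ = aₖpₖ₋₁ + pₖ₋₂ and qₖ = aₖqₖ₋₁ + qₖ₋₂:
  k=0: a=15, p=15, q=1
  k=1: a=1, p=16, q=1
  k=2: a=3, p=63, q=4
  k=3: a=6, p=394, q=25
  k=4: a=10, p=4003, q=254
  k=5: a=2, p=8400, q=533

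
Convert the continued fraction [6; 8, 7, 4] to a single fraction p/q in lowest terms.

Fold from the inside: start with 4/1.
  7 + 1/4 = 29/4
  8 + 4/29 = 236/29
  6 + 29/236 = 1445/236

1445/236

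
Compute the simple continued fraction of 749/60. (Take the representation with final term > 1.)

749 = 12*60 + 29
60 = 2*29 + 2
29 = 14*2 + 1
2 = 2*1 + 0  (stop)
So 749/60 = [12; 2, 14, 2].

[12; 2, 14, 2]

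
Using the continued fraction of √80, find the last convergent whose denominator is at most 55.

161/18

√80 = [8; 1, 16, …] (period length 2).
Convergents:
  p_0/q_0 = 8/1
  p_1/q_1 = 9/1
  p_2/q_2 = 152/17
  p_3/q_3 = 161/18
  p_4/q_4 = 2728/305
q_3 = 18 ≤ 55 < 305 = q_4, so the answer is 161/18.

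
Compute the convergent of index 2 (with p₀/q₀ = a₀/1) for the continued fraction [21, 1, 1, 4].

43/2

Using pₖ = aₖpₖ₋₁ + pₖ₋₂, qₖ = aₖqₖ₋₁ + qₖ₋₂ (with p₋₁=1, p₋₂=0, q₋₁=0, q₋₂=1):
  k=0: a=21, p=21, q=1
  k=1: a=1, p=22, q=1
  k=2: a=1, p=43, q=2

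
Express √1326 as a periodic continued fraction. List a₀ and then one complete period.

a₀ = ⌊√1326⌋ = 36.
With m₀=0, d₀=1 and mₖ₊₁ = dₖaₖ − mₖ, dₖ₊₁ = (n − mₖ₊₁²)/dₖ, aₖ₊₁ = ⌊(a₀+mₖ₊₁)/dₖ₊₁⌋:
  k=1: m=36, d=30, a=2
  k=2: m=24, d=25, a=2
  k=3: m=26, d=26, a=2
  k=4: m=26, d=25, a=2
  k=5: m=24, d=30, a=2
  k=6: m=36, d=1, a=72
d=1 and a=2a₀=72 at k=6, so the next step gives (m, d) = (36, 30) again — its k=1 value — and the period has length 6.

[36; 2, 2, 2, 2, 2, 72]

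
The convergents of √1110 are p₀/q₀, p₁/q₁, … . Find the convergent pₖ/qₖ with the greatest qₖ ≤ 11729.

132567/3979

√1110 = [33; 3, 6, 3, 66, …] (period length 4).
Convergents:
  p_0/q_0 = 33/1
  p_1/q_1 = 100/3
  p_2/q_2 = 633/19
  p_3/q_3 = 1999/60
  p_4/q_4 = 132567/3979
  p_5/q_5 = 399700/11997
q_4 = 3979 ≤ 11729 < 11997 = q_5, so the answer is 132567/3979.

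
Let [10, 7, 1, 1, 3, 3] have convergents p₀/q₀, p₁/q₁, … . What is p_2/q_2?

Using pₖ = aₖpₖ₋₁ + pₖ₋₂, qₖ = aₖqₖ₋₁ + qₖ₋₂ (with p₋₁=1, p₋₂=0, q₋₁=0, q₋₂=1):
  k=0: a=10, p=10, q=1
  k=1: a=7, p=71, q=7
  k=2: a=1, p=81, q=8

81/8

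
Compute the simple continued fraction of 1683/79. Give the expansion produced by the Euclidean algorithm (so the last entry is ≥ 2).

[21; 3, 3, 2, 3]

1683 = 21×79 + 24
79 = 3×24 + 7
24 = 3×7 + 3
7 = 2×3 + 1
3 = 3×1 + 0  (stop)
So 1683/79 = [21; 3, 3, 2, 3].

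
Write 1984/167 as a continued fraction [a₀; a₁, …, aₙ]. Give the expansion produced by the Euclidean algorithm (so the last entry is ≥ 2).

1984 = 11×167 + 147
167 = 1×147 + 20
147 = 7×20 + 7
20 = 2×7 + 6
7 = 1×6 + 1
6 = 6×1 + 0  (stop)
So 1984/167 = [11; 1, 7, 2, 1, 6].

[11; 1, 7, 2, 1, 6]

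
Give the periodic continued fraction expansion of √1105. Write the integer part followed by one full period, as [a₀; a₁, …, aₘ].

[33; 4, 7, 7, 4, 66]

a₀ = ⌊√1105⌋ = 33.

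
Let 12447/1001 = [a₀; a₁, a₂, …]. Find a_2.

12447 = 12·1001 + 435   →  a_0 = 12
1001 = 2·435 + 131   →  a_1 = 2
435 = 3·131 + 42   →  a_2 = 3

3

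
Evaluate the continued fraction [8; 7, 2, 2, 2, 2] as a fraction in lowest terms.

1749/215

Using pₖ = aₖpₖ₋₁ + pₖ₋₂ and qₖ = aₖqₖ₋₁ + qₖ₋₂:
  k=0: a=8, p=8, q=1
  k=1: a=7, p=57, q=7
  k=2: a=2, p=122, q=15
  k=3: a=2, p=301, q=37
  k=4: a=2, p=724, q=89
  k=5: a=2, p=1749, q=215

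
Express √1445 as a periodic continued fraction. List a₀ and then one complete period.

a₀ = ⌊√1445⌋ = 38.
With m₀=0, d₀=1 and mₖ₊₁ = dₖaₖ − mₖ, dₖ₊₁ = (n − mₖ₊₁²)/dₖ, aₖ₊₁ = ⌊(a₀+mₖ₊₁)/dₖ₊₁⌋:
  k=1: m=38, d=1, a=76
d=1 and a=2a₀=76 at k=1, so the next step gives (m, d) = (38, 1) again — its k=1 value — and the period has length 1.

[38; 76]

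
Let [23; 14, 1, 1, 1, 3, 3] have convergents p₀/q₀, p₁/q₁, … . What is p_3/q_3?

669/29

Using pₖ = aₖpₖ₋₁ + pₖ₋₂, qₖ = aₖqₖ₋₁ + qₖ₋₂ (with p₋₁=1, p₋₂=0, q₋₁=0, q₋₂=1):
  k=0: a=23, p=23, q=1
  k=1: a=14, p=323, q=14
  k=2: a=1, p=346, q=15
  k=3: a=1, p=669, q=29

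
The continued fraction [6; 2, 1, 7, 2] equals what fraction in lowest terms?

Using pₖ = aₖpₖ₋₁ + pₖ₋₂ and qₖ = aₖqₖ₋₁ + qₖ₋₂:
  k=0: a=6, p=6, q=1
  k=1: a=2, p=13, q=2
  k=2: a=1, p=19, q=3
  k=3: a=7, p=146, q=23
  k=4: a=2, p=311, q=49

311/49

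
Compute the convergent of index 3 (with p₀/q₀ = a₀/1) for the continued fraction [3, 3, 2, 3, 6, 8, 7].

Using pₖ = aₖpₖ₋₁ + pₖ₋₂, qₖ = aₖqₖ₋₁ + qₖ₋₂ (with p₋₁=1, p₋₂=0, q₋₁=0, q₋₂=1):
  k=0: a=3, p=3, q=1
  k=1: a=3, p=10, q=3
  k=2: a=2, p=23, q=7
  k=3: a=3, p=79, q=24

79/24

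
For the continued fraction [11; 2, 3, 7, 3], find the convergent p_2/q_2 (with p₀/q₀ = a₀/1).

Using pₖ = aₖpₖ₋₁ + pₖ₋₂, qₖ = aₖqₖ₋₁ + qₖ₋₂ (with p₋₁=1, p₋₂=0, q₋₁=0, q₋₂=1):
  k=0: a=11, p=11, q=1
  k=1: a=2, p=23, q=2
  k=2: a=3, p=80, q=7

80/7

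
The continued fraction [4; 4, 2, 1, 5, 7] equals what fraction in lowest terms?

Using pₖ = aₖpₖ₋₁ + pₖ₋₂ and qₖ = aₖqₖ₋₁ + qₖ₋₂:
  k=0: a=4, p=4, q=1
  k=1: a=4, p=17, q=4
  k=2: a=2, p=38, q=9
  k=3: a=1, p=55, q=13
  k=4: a=5, p=313, q=74
  k=5: a=7, p=2246, q=531

2246/531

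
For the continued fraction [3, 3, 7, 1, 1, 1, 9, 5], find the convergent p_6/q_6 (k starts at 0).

2307/695

Using pₖ = aₖpₖ₋₁ + pₖ₋₂, qₖ = aₖqₖ₋₁ + qₖ₋₂ (with p₋₁=1, p₋₂=0, q₋₁=0, q₋₂=1):
  k=0: a=3, p=3, q=1
  k=1: a=3, p=10, q=3
  k=2: a=7, p=73, q=22
  k=3: a=1, p=83, q=25
  k=4: a=1, p=156, q=47
  k=5: a=1, p=239, q=72
  k=6: a=9, p=2307, q=695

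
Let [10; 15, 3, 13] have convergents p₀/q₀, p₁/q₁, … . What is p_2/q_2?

Using pₖ = aₖpₖ₋₁ + pₖ₋₂, qₖ = aₖqₖ₋₁ + qₖ₋₂ (with p₋₁=1, p₋₂=0, q₋₁=0, q₋₂=1):
  k=0: a=10, p=10, q=1
  k=1: a=15, p=151, q=15
  k=2: a=3, p=463, q=46

463/46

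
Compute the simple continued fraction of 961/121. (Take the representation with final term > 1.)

961 = 7·121 + 114
121 = 1·114 + 7
114 = 16·7 + 2
7 = 3·2 + 1
2 = 2·1 + 0  (stop)
So 961/121 = [7; 1, 16, 3, 2].

[7; 1, 16, 3, 2]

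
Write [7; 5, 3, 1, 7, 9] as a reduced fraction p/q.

Using pₖ = aₖpₖ₋₁ + pₖ₋₂ and qₖ = aₖqₖ₋₁ + qₖ₋₂:
  k=0: a=7, p=7, q=1
  k=1: a=5, p=36, q=5
  k=2: a=3, p=115, q=16
  k=3: a=1, p=151, q=21
  k=4: a=7, p=1172, q=163
  k=5: a=9, p=10699, q=1488

10699/1488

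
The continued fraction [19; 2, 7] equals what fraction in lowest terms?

Fold from the inside: start with 7/1.
  2 + 1/7 = 15/7
  19 + 7/15 = 292/15

292/15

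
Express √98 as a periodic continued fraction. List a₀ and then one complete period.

a₀ = ⌊√98⌋ = 9.
With m₀=0, d₀=1 and mₖ₊₁ = dₖaₖ − mₖ, dₖ₊₁ = (n − mₖ₊₁²)/dₖ, aₖ₊₁ = ⌊(a₀+mₖ₊₁)/dₖ₊₁⌋:
  k=1: m=9, d=17, a=1
  k=2: m=8, d=2, a=8
  k=3: m=8, d=17, a=1
  k=4: m=9, d=1, a=18
d=1 and a=2a₀=18 at k=4, so the next step gives (m, d) = (9, 17) again — its k=1 value — and the period has length 4.

[9; 1, 8, 1, 18]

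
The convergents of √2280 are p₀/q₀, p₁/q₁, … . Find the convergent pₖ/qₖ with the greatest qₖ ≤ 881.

√2280 = [47; 1, 2, 1, 94, …] (period length 4).
Convergents:
  p_0/q_0 = 47/1
  p_1/q_1 = 48/1
  p_2/q_2 = 143/3
  p_3/q_3 = 191/4
  p_4/q_4 = 18097/379
  p_5/q_5 = 18288/383
  p_6/q_6 = 54673/1145
q_5 = 383 ≤ 881 < 1145 = q_6, so the answer is 18288/383.

18288/383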